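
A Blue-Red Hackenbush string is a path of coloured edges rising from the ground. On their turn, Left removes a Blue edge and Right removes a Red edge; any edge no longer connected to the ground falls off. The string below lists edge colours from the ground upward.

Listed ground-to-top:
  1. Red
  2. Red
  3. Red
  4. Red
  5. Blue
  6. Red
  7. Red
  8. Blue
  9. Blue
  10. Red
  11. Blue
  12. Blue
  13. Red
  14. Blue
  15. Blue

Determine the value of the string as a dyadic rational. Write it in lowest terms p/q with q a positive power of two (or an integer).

Prefix values for Red Red Red Red Blue Red Red Blue Blue Red Blue Blue Red Blue Blue via {L|R} + simplicity:
R: Left { · }, Right { 0 } — simplest -1
RR: Left { · }, Right { -1,0 } — simplest -2
RRR: Left { · }, Right { -2,-1,0 } — simplest -3
RRRR: Left { · }, Right { -3,-2,-1,0 } — simplest -4
RRRRB: Left { -4 }, Right { -3,-2,-1,0 } — simplest -7/2
RRRRBR: Left { -4 }, Right { -7/2,-3,-2,-1,0 } — simplest -15/4
RRRRBRR: Left { -4 }, Right { -15/4,-7/2,-3,-2,-1,0 } — simplest -31/8
RRRRBRRB: Left { -4,-31/8 }, Right { -15/4,-7/2,-3,-2,-1,0 } — simplest -61/16
RRRRBRRBB: Left { -4,-31/8,-61/16 }, Right { -15/4,-7/2,-3,-2,-1,0 } — simplest -121/32
RRRRBRRBBR: Left { -4,-31/8,-61/16 }, Right { -121/32,-15/4,-7/2,-3,-2,-1,0 } — simplest -243/64
RRRRBRRBBRB: Left { -4,-31/8,-61/16,-243/64 }, Right { -121/32,-15/4,-7/2,-3,-2,-1,0 } — simplest -485/128
RRRRBRRBBRBB: Left { -4,-31/8,-61/16,-243/64,-485/128 }, Right { -121/32,-15/4,-7/2,-3,-2,-1,0 } — simplest -969/256
RRRRBRRBBRBBR: Left { -4,-31/8,-61/16,-243/64,-485/128 }, Right { -969/256,-121/32,-15/4,-7/2,-3,-2,-1,0 } — simplest -1939/512
RRRRBRRBBRBBRB: Left { -4,-31/8,-61/16,-243/64,-485/128,-1939/512 }, Right { -969/256,-121/32,-15/4,-7/2,-3,-2,-1,0 } — simplest -3877/1024
RRRRBRRBBRBBRBB: Left { -4,-31/8,-61/16,-243/64,-485/128,-1939/512,-3877/1024 }, Right { -969/256,-121/32,-15/4,-7/2,-3,-2,-1,0 } — simplest -7753/2048

-7753/2048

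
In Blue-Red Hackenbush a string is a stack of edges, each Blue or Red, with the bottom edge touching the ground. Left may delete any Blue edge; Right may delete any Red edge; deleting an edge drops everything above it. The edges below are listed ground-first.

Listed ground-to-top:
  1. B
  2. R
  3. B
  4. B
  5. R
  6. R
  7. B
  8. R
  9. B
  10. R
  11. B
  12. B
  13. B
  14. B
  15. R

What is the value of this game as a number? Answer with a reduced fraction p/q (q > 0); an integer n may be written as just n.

12989/16384

step 1: add B to get B; options L={ 0 } R={ none } → 1
step 2: add R to get BR; options L={ 0 } R={ 1 } → 1/2
step 3: add B to get BRB; options L={ 0,1/2 } R={ 1 } → 3/4
step 4: add B to get BRBB; options L={ 0,1/2,3/4 } R={ 1 } → 7/8
step 5: add R to get BRBBR; options L={ 0,1/2,3/4 } R={ 7/8,1 } → 13/16
step 6: add R to get BRBBRR; options L={ 0,1/2,3/4 } R={ 13/16,7/8,1 } → 25/32
step 7: add B to get BRBBRRB; options L={ 0,1/2,3/4,25/32 } R={ 13/16,7/8,1 } → 51/64
step 8: add R to get BRBBRRBR; options L={ 0,1/2,3/4,25/32 } R={ 51/64,13/16,7/8,1 } → 101/128
step 9: add B to get BRBBRRBRB; options L={ 0,1/2,3/4,25/32,101/128 } R={ 51/64,13/16,7/8,1 } → 203/256
step 10: add R to get BRBBRRBRBR; options L={ 0,1/2,3/4,25/32,101/128 } R={ 203/256,51/64,13/16,7/8,1 } → 405/512
step 11: add B to get BRBBRRBRBRB; options L={ 0,1/2,3/4,25/32,101/128,405/512 } R={ 203/256,51/64,13/16,7/8,1 } → 811/1024
step 12: add B to get BRBBRRBRBRBB; options L={ 0,1/2,3/4,25/32,101/128,405/512,811/1024 } R={ 203/256,51/64,13/16,7/8,1 } → 1623/2048
step 13: add B to get BRBBRRBRBRBBB; options L={ 0,1/2,3/4,25/32,101/128,405/512,811/1024,1623/2048 } R={ 203/256,51/64,13/16,7/8,1 } → 3247/4096
step 14: add B to get BRBBRRBRBRBBBB; options L={ 0,1/2,3/4,25/32,101/128,405/512,811/1024,1623/2048,3247/4096 } R={ 203/256,51/64,13/16,7/8,1 } → 6495/8192
step 15: add R to get BRBBRRBRBRBBBBR; options L={ 0,1/2,3/4,25/32,101/128,405/512,811/1024,1623/2048,3247/4096 } R={ 6495/8192,203/256,51/64,13/16,7/8,1 } → 12989/16384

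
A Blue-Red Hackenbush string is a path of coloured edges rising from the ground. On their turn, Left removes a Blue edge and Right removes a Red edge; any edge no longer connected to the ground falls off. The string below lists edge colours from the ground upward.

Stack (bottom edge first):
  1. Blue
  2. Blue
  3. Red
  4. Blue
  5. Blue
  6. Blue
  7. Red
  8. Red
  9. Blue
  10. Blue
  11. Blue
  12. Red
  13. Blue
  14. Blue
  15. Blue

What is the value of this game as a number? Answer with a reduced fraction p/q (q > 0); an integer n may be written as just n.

B: Left { 0 }, Right { (no moves) } gives simplest 1
BB: Left { 0, 1 }, Right { (no moves) } gives simplest 2
BBR: Left { 0, 1 }, Right { 2 } gives simplest 3/2
BBRB: Left { 0, 1, 3/2 }, Right { 2 } gives simplest 7/4
BBRBB: Left { 0, 1, 3/2, 7/4 }, Right { 2 } gives simplest 15/8
BBRBBB: Left { 0, 1, 3/2, 7/4, 15/8 }, Right { 2 } gives simplest 31/16
BBRBBBR: Left { 0, 1, 3/2, 7/4, 15/8 }, Right { 31/16, 2 } gives simplest 61/32
BBRBBBRR: Left { 0, 1, 3/2, 7/4, 15/8 }, Right { 61/32, 31/16, 2 } gives simplest 121/64
BBRBBBRRB: Left { 0, 1, 3/2, 7/4, 15/8, 121/64 }, Right { 61/32, 31/16, 2 } gives simplest 243/128
BBRBBBRRBB: Left { 0, 1, 3/2, 7/4, 15/8, 121/64, 243/128 }, Right { 61/32, 31/16, 2 } gives simplest 487/256
BBRBBBRRBBB: Left { 0, 1, 3/2, 7/4, 15/8, 121/64, 243/128, 487/256 }, Right { 61/32, 31/16, 2 } gives simplest 975/512
BBRBBBRRBBBR: Left { 0, 1, 3/2, 7/4, 15/8, 121/64, 243/128, 487/256 }, Right { 975/512, 61/32, 31/16, 2 } gives simplest 1949/1024
BBRBBBRRBBBRB: Left { 0, 1, 3/2, 7/4, 15/8, 121/64, 243/128, 487/256, 1949/1024 }, Right { 975/512, 61/32, 31/16, 2 } gives simplest 3899/2048
BBRBBBRRBBBRBB: Left { 0, 1, 3/2, 7/4, 15/8, 121/64, 243/128, 487/256, 1949/1024, 3899/2048 }, Right { 975/512, 61/32, 31/16, 2 } gives simplest 7799/4096
BBRBBBRRBBBRBBB: Left { 0, 1, 3/2, 7/4, 15/8, 121/64, 243/128, 487/256, 1949/1024, 3899/2048, 7799/4096 }, Right { 975/512, 61/32, 31/16, 2 } gives simplest 15599/8192

15599/8192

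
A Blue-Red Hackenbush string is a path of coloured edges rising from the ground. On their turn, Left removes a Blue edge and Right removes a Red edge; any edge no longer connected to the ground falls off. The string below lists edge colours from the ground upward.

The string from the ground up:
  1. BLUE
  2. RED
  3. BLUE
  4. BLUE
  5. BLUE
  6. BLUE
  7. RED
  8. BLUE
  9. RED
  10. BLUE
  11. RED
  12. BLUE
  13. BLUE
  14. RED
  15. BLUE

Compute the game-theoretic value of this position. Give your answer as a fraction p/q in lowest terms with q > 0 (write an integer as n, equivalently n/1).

15707/16384

Recurse on prefixes of the 15-edge string BLUE RED BLUE BLUE BLUE BLUE RED BLUE RED BLUE RED BLUE BLUE RED BLUE:
edge 1 of 15 (BLUE): { 0 | · } => 1
edge 2 of 15 (RED): { 0 | 1 } => 1/2
edge 3 of 15 (BLUE): { 0, 1/2 | 1 } => 3/4
edge 4 of 15 (BLUE): { 0, 1/2, 3/4 | 1 } => 7/8
edge 5 of 15 (BLUE): { 0, 1/2, 3/4, 7/8 | 1 } => 15/16
edge 6 of 15 (BLUE): { 0, 1/2, 3/4, 7/8, 15/16 | 1 } => 31/32
edge 7 of 15 (RED): { 0, 1/2, 3/4, 7/8, 15/16 | 31/32, 1 } => 61/64
edge 8 of 15 (BLUE): { 0, 1/2, 3/4, 7/8, 15/16, 61/64 | 31/32, 1 } => 123/128
edge 9 of 15 (RED): { 0, 1/2, 3/4, 7/8, 15/16, 61/64 | 123/128, 31/32, 1 } => 245/256
edge 10 of 15 (BLUE): { 0, 1/2, 3/4, 7/8, 15/16, 61/64, 245/256 | 123/128, 31/32, 1 } => 491/512
edge 11 of 15 (RED): { 0, 1/2, 3/4, 7/8, 15/16, 61/64, 245/256 | 491/512, 123/128, 31/32, 1 } => 981/1024
edge 12 of 15 (BLUE): { 0, 1/2, 3/4, 7/8, 15/16, 61/64, 245/256, 981/1024 | 491/512, 123/128, 31/32, 1 } => 1963/2048
edge 13 of 15 (BLUE): { 0, 1/2, 3/4, 7/8, 15/16, 61/64, 245/256, 981/1024, 1963/2048 | 491/512, 123/128, 31/32, 1 } => 3927/4096
edge 14 of 15 (RED): { 0, 1/2, 3/4, 7/8, 15/16, 61/64, 245/256, 981/1024, 1963/2048 | 3927/4096, 491/512, 123/128, 31/32, 1 } => 7853/8192
edge 15 of 15 (BLUE): { 0, 1/2, 3/4, 7/8, 15/16, 61/64, 245/256, 981/1024, 1963/2048, 7853/8192 | 3927/4096, 491/512, 123/128, 31/32, 1 } => 15707/16384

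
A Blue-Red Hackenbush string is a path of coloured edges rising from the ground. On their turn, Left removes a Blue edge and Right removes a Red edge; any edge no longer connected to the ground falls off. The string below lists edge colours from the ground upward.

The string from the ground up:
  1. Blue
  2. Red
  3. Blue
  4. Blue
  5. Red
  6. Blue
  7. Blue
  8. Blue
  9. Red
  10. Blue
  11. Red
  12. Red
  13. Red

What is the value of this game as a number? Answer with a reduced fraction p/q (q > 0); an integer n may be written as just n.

edge 1 of 13 (Blue): { 0 |  } = 1
edge 2 of 13 (Red): { 0 | 1 } = 1/2
edge 3 of 13 (Blue): { 0; 1/2 | 1 } = 3/4
edge 4 of 13 (Blue): { 0; 1/2; 3/4 | 1 } = 7/8
edge 5 of 13 (Red): { 0; 1/2; 3/4 | 7/8; 1 } = 13/16
edge 6 of 13 (Blue): { 0; 1/2; 3/4; 13/16 | 7/8; 1 } = 27/32
edge 7 of 13 (Blue): { 0; 1/2; 3/4; 13/16; 27/32 | 7/8; 1 } = 55/64
edge 8 of 13 (Blue): { 0; 1/2; 3/4; 13/16; 27/32; 55/64 | 7/8; 1 } = 111/128
edge 9 of 13 (Red): { 0; 1/2; 3/4; 13/16; 27/32; 55/64 | 111/128; 7/8; 1 } = 221/256
edge 10 of 13 (Blue): { 0; 1/2; 3/4; 13/16; 27/32; 55/64; 221/256 | 111/128; 7/8; 1 } = 443/512
edge 11 of 13 (Red): { 0; 1/2; 3/4; 13/16; 27/32; 55/64; 221/256 | 443/512; 111/128; 7/8; 1 } = 885/1024
edge 12 of 13 (Red): { 0; 1/2; 3/4; 13/16; 27/32; 55/64; 221/256 | 885/1024; 443/512; 111/128; 7/8; 1 } = 1769/2048
edge 13 of 13 (Red): { 0; 1/2; 3/4; 13/16; 27/32; 55/64; 221/256 | 1769/2048; 885/1024; 443/512; 111/128; 7/8; 1 } = 3537/4096

3537/4096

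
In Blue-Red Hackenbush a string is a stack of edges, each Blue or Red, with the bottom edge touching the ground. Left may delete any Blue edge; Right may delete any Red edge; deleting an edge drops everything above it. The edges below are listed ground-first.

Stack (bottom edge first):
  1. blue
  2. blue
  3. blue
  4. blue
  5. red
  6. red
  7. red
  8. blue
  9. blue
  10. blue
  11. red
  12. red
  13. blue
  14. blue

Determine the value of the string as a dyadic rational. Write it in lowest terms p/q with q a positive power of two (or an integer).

Prefix values for blue blue blue blue red red red blue blue blue red red blue blue via {L|R} + simplicity:
1 of 14 · b · max L 0 · min R +∞ so 1
2 of 14 · bb · max L 1 · min R +∞ so 2
3 of 14 · bbb · max L 2 · min R +∞ so 3
4 of 14 · bbbb · max L 3 · min R +∞ so 4
5 of 14 · bbbbr · max L 3 · min R 4 so 7/2
6 of 14 · bbbbrr · max L 3 · min R 7/2 so 13/4
7 of 14 · bbbbrrr · max L 3 · min R 13/4 so 25/8
8 of 14 · bbbbrrrb · max L 25/8 · min R 13/4 so 51/16
9 of 14 · bbbbrrrbb · max L 51/16 · min R 13/4 so 103/32
10 of 14 · bbbbrrrbbb · max L 103/32 · min R 13/4 so 207/64
11 of 14 · bbbbrrrbbbr · max L 103/32 · min R 207/64 so 413/128
12 of 14 · bbbbrrrbbbrr · max L 103/32 · min R 413/128 so 825/256
13 of 14 · bbbbrrrbbbrrb · max L 825/256 · min R 413/128 so 1651/512
14 of 14 · bbbbrrrbbbrrbb · max L 1651/512 · min R 413/128 so 3303/1024

3303/1024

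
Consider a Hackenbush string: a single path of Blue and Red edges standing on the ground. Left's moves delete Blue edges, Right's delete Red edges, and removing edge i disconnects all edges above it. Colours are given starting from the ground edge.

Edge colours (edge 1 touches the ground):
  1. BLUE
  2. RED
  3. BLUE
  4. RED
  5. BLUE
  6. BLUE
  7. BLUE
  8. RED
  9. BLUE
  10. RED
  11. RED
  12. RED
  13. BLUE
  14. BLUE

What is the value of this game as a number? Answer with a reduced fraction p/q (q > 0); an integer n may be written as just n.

5959/8192

v_1 [B]  L=[0]  R=[]  -> 1
v_2 [BR]  L=[0]  R=[1]  -> 1/2
v_3 [BRB]  L=[0 1/2]  R=[1]  -> 3/4
v_4 [BRBR]  L=[0 1/2]  R=[3/4 1]  -> 5/8
v_5 [BRBRB]  L=[0 1/2 5/8]  R=[3/4 1]  -> 11/16
v_6 [BRBRBB]  L=[0 1/2 5/8 11/16]  R=[3/4 1]  -> 23/32
v_7 [BRBRBBB]  L=[0 1/2 5/8 11/16 23/32]  R=[3/4 1]  -> 47/64
v_8 [BRBRBBBR]  L=[0 1/2 5/8 11/16 23/32]  R=[47/64 3/4 1]  -> 93/128
v_9 [BRBRBBBRB]  L=[0 1/2 5/8 11/16 23/32 93/128]  R=[47/64 3/4 1]  -> 187/256
v_10 [BRBRBBBRBR]  L=[0 1/2 5/8 11/16 23/32 93/128]  R=[187/256 47/64 3/4 1]  -> 373/512
v_11 [BRBRBBBRBRR]  L=[0 1/2 5/8 11/16 23/32 93/128]  R=[373/512 187/256 47/64 3/4 1]  -> 745/1024
v_12 [BRBRBBBRBRRR]  L=[0 1/2 5/8 11/16 23/32 93/128]  R=[745/1024 373/512 187/256 47/64 3/4 1]  -> 1489/2048
v_13 [BRBRBBBRBRRRB]  L=[0 1/2 5/8 11/16 23/32 93/128 1489/2048]  R=[745/1024 373/512 187/256 47/64 3/4 1]  -> 2979/4096
v_14 [BRBRBBBRBRRRBB]  L=[0 1/2 5/8 11/16 23/32 93/128 1489/2048 2979/4096]  R=[745/1024 373/512 187/256 47/64 3/4 1]  -> 5959/8192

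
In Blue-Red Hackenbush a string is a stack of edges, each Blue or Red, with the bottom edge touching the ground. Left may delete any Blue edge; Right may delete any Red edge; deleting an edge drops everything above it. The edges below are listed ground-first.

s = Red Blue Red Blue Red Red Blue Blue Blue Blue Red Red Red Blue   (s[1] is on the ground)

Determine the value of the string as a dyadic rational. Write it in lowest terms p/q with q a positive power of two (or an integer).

step 1: add Red to get R; options L={ ∅ } R={ 0 } => -1
step 2: add Blue to get RB; options L={ -1 } R={ 0 } => -1/2
step 3: add Red to get RBR; options L={ -1 } R={ -1/2,0 } => -3/4
step 4: add Blue to get RBRB; options L={ -1,-3/4 } R={ -1/2,0 } => -5/8
step 5: add Red to get RBRBR; options L={ -1,-3/4 } R={ -5/8,-1/2,0 } => -11/16
step 6: add Red to get RBRBRR; options L={ -1,-3/4 } R={ -11/16,-5/8,-1/2,0 } => -23/32
step 7: add Blue to get RBRBRRB; options L={ -1,-3/4,-23/32 } R={ -11/16,-5/8,-1/2,0 } => -45/64
step 8: add Blue to get RBRBRRBB; options L={ -1,-3/4,-23/32,-45/64 } R={ -11/16,-5/8,-1/2,0 } => -89/128
step 9: add Blue to get RBRBRRBBB; options L={ -1,-3/4,-23/32,-45/64,-89/128 } R={ -11/16,-5/8,-1/2,0 } => -177/256
step 10: add Blue to get RBRBRRBBBB; options L={ -1,-3/4,-23/32,-45/64,-89/128,-177/256 } R={ -11/16,-5/8,-1/2,0 } => -353/512
step 11: add Red to get RBRBRRBBBBR; options L={ -1,-3/4,-23/32,-45/64,-89/128,-177/256 } R={ -353/512,-11/16,-5/8,-1/2,0 } => -707/1024
step 12: add Red to get RBRBRRBBBBRR; options L={ -1,-3/4,-23/32,-45/64,-89/128,-177/256 } R={ -707/1024,-353/512,-11/16,-5/8,-1/2,0 } => -1415/2048
step 13: add Red to get RBRBRRBBBBRRR; options L={ -1,-3/4,-23/32,-45/64,-89/128,-177/256 } R={ -1415/2048,-707/1024,-353/512,-11/16,-5/8,-1/2,0 } => -2831/4096
step 14: add Blue to get RBRBRRBBBBRRRB; options L={ -1,-3/4,-23/32,-45/64,-89/128,-177/256,-2831/4096 } R={ -1415/2048,-707/1024,-353/512,-11/16,-5/8,-1/2,0 } => -5661/8192

-5661/8192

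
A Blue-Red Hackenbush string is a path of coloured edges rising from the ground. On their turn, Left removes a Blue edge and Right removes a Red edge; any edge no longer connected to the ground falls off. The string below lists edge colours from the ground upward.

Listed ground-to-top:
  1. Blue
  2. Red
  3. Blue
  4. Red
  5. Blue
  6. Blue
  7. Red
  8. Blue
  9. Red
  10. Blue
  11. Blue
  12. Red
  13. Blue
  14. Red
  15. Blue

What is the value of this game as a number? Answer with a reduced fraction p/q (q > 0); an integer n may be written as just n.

11627/16384

Build val(s[:k]) for k = 1..15, string s = Blue Red Blue Red Blue Blue Red Blue Red Blue Blue Red Blue Red Blue.
edge 1 of 15 (Blue): { 0 | ∅ } so 1
edge 2 of 15 (Red): { 0 | 1 } so 1/2
edge 3 of 15 (Blue): { 0; 1/2 | 1 } so 3/4
edge 4 of 15 (Red): { 0; 1/2 | 3/4; 1 } so 5/8
edge 5 of 15 (Blue): { 0; 1/2; 5/8 | 3/4; 1 } so 11/16
edge 6 of 15 (Blue): { 0; 1/2; 5/8; 11/16 | 3/4; 1 } so 23/32
edge 7 of 15 (Red): { 0; 1/2; 5/8; 11/16 | 23/32; 3/4; 1 } so 45/64
edge 8 of 15 (Blue): { 0; 1/2; 5/8; 11/16; 45/64 | 23/32; 3/4; 1 } so 91/128
edge 9 of 15 (Red): { 0; 1/2; 5/8; 11/16; 45/64 | 91/128; 23/32; 3/4; 1 } so 181/256
edge 10 of 15 (Blue): { 0; 1/2; 5/8; 11/16; 45/64; 181/256 | 91/128; 23/32; 3/4; 1 } so 363/512
edge 11 of 15 (Blue): { 0; 1/2; 5/8; 11/16; 45/64; 181/256; 363/512 | 91/128; 23/32; 3/4; 1 } so 727/1024
edge 12 of 15 (Red): { 0; 1/2; 5/8; 11/16; 45/64; 181/256; 363/512 | 727/1024; 91/128; 23/32; 3/4; 1 } so 1453/2048
edge 13 of 15 (Blue): { 0; 1/2; 5/8; 11/16; 45/64; 181/256; 363/512; 1453/2048 | 727/1024; 91/128; 23/32; 3/4; 1 } so 2907/4096
edge 14 of 15 (Red): { 0; 1/2; 5/8; 11/16; 45/64; 181/256; 363/512; 1453/2048 | 2907/4096; 727/1024; 91/128; 23/32; 3/4; 1 } so 5813/8192
edge 15 of 15 (Blue): { 0; 1/2; 5/8; 11/16; 45/64; 181/256; 363/512; 1453/2048; 5813/8192 | 2907/4096; 727/1024; 91/128; 23/32; 3/4; 1 } so 11627/16384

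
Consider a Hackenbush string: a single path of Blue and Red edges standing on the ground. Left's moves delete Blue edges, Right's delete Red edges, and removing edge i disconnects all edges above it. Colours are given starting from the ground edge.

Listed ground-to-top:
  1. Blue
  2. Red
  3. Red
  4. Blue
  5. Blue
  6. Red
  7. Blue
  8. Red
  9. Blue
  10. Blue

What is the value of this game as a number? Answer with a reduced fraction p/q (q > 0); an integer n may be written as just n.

Prefix values for Blue Red Red Blue Blue Red Blue Red Blue Blue via {L|R} + simplicity:
step 1: add Blue to get B; options L={ 0 } R={  } ⇒ 1
step 2: add Red to get BR; options L={ 0 } R={ 1 } ⇒ 1/2
step 3: add Red to get BRR; options L={ 0 } R={ 1/2 1 } ⇒ 1/4
step 4: add Blue to get BRRB; options L={ 0 1/4 } R={ 1/2 1 } ⇒ 3/8
step 5: add Blue to get BRRBB; options L={ 0 1/4 3/8 } R={ 1/2 1 } ⇒ 7/16
step 6: add Red to get BRRBBR; options L={ 0 1/4 3/8 } R={ 7/16 1/2 1 } ⇒ 13/32
step 7: add Blue to get BRRBBRB; options L={ 0 1/4 3/8 13/32 } R={ 7/16 1/2 1 } ⇒ 27/64
step 8: add Red to get BRRBBRBR; options L={ 0 1/4 3/8 13/32 } R={ 27/64 7/16 1/2 1 } ⇒ 53/128
step 9: add Blue to get BRRBBRBRB; options L={ 0 1/4 3/8 13/32 53/128 } R={ 27/64 7/16 1/2 1 } ⇒ 107/256
step 10: add Blue to get BRRBBRBRBB; options L={ 0 1/4 3/8 13/32 53/128 107/256 } R={ 27/64 7/16 1/2 1 } ⇒ 215/512

215/512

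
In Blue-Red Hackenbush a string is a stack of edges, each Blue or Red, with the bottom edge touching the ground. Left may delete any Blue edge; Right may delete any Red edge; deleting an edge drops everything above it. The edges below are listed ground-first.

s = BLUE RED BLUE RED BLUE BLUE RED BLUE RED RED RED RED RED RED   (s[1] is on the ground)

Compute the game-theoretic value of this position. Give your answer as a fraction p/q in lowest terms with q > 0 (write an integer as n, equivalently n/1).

5761/8192

step 1: add BLUE to get B; options L={ 0 } R={ ∅ } -> 1
step 2: add RED to get BR; options L={ 0 } R={ 1 } -> 1/2
step 3: add BLUE to get BRB; options L={ 0,1/2 } R={ 1 } -> 3/4
step 4: add RED to get BRBR; options L={ 0,1/2 } R={ 3/4,1 } -> 5/8
step 5: add BLUE to get BRBRB; options L={ 0,1/2,5/8 } R={ 3/4,1 } -> 11/16
step 6: add BLUE to get BRBRBB; options L={ 0,1/2,5/8,11/16 } R={ 3/4,1 } -> 23/32
step 7: add RED to get BRBRBBR; options L={ 0,1/2,5/8,11/16 } R={ 23/32,3/4,1 } -> 45/64
step 8: add BLUE to get BRBRBBRB; options L={ 0,1/2,5/8,11/16,45/64 } R={ 23/32,3/4,1 } -> 91/128
step 9: add RED to get BRBRBBRBR; options L={ 0,1/2,5/8,11/16,45/64 } R={ 91/128,23/32,3/4,1 } -> 181/256
step 10: add RED to get BRBRBBRBRR; options L={ 0,1/2,5/8,11/16,45/64 } R={ 181/256,91/128,23/32,3/4,1 } -> 361/512
step 11: add RED to get BRBRBBRBRRR; options L={ 0,1/2,5/8,11/16,45/64 } R={ 361/512,181/256,91/128,23/32,3/4,1 } -> 721/1024
step 12: add RED to get BRBRBBRBRRRR; options L={ 0,1/2,5/8,11/16,45/64 } R={ 721/1024,361/512,181/256,91/128,23/32,3/4,1 } -> 1441/2048
step 13: add RED to get BRBRBBRBRRRRR; options L={ 0,1/2,5/8,11/16,45/64 } R={ 1441/2048,721/1024,361/512,181/256,91/128,23/32,3/4,1 } -> 2881/4096
step 14: add RED to get BRBRBBRBRRRRRR; options L={ 0,1/2,5/8,11/16,45/64 } R={ 2881/4096,1441/2048,721/1024,361/512,181/256,91/128,23/32,3/4,1 } -> 5761/8192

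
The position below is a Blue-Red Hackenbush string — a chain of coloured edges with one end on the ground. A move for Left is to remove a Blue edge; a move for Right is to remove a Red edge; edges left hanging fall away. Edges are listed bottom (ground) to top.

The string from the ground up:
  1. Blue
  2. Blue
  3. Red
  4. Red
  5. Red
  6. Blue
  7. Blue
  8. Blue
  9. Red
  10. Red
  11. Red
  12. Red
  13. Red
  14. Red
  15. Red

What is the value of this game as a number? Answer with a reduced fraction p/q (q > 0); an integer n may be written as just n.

G(B) = { 0 |  } → 1
G(BB) = { 0,1 |  } → 2
G(BBR) = { 0,1 | 2 } → 3/2
G(BBRR) = { 0,1 | 3/2,2 } → 5/4
G(BBRRR) = { 0,1 | 5/4,3/2,2 } → 9/8
G(BBRRRB) = { 0,1,9/8 | 5/4,3/2,2 } → 19/16
G(BBRRRBB) = { 0,1,9/8,19/16 | 5/4,3/2,2 } → 39/32
G(BBRRRBBB) = { 0,1,9/8,19/16,39/32 | 5/4,3/2,2 } → 79/64
G(BBRRRBBBR) = { 0,1,9/8,19/16,39/32 | 79/64,5/4,3/2,2 } → 157/128
G(BBRRRBBBRR) = { 0,1,9/8,19/16,39/32 | 157/128,79/64,5/4,3/2,2 } → 313/256
G(BBRRRBBBRRR) = { 0,1,9/8,19/16,39/32 | 313/256,157/128,79/64,5/4,3/2,2 } → 625/512
G(BBRRRBBBRRRR) = { 0,1,9/8,19/16,39/32 | 625/512,313/256,157/128,79/64,5/4,3/2,2 } → 1249/1024
G(BBRRRBBBRRRRR) = { 0,1,9/8,19/16,39/32 | 1249/1024,625/512,313/256,157/128,79/64,5/4,3/2,2 } → 2497/2048
G(BBRRRBBBRRRRRR) = { 0,1,9/8,19/16,39/32 | 2497/2048,1249/1024,625/512,313/256,157/128,79/64,5/4,3/2,2 } → 4993/4096
G(BBRRRBBBRRRRRRR) = { 0,1,9/8,19/16,39/32 | 4993/4096,2497/2048,1249/1024,625/512,313/256,157/128,79/64,5/4,3/2,2 } → 9985/8192

9985/8192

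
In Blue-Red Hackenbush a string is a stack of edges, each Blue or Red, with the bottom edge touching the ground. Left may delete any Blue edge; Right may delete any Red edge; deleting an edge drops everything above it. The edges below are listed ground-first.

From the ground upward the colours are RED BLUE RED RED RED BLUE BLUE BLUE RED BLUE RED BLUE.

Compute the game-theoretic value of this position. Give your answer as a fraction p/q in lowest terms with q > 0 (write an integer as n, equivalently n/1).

-1813/2048

Recurse on prefixes of the 12-edge string RED BLUE RED RED RED BLUE BLUE BLUE RED BLUE RED BLUE:
step 1: add RED to get R; options L={ — } R={ 0 } so -1
step 2: add BLUE to get RB; options L={ -1 } R={ 0 } so -1/2
step 3: add RED to get RBR; options L={ -1 } R={ -1/2; 0 } so -3/4
step 4: add RED to get RBRR; options L={ -1 } R={ -3/4; -1/2; 0 } so -7/8
step 5: add RED to get RBRRR; options L={ -1 } R={ -7/8; -3/4; -1/2; 0 } so -15/16
step 6: add BLUE to get RBRRRB; options L={ -1; -15/16 } R={ -7/8; -3/4; -1/2; 0 } so -29/32
step 7: add BLUE to get RBRRRBB; options L={ -1; -15/16; -29/32 } R={ -7/8; -3/4; -1/2; 0 } so -57/64
step 8: add BLUE to get RBRRRBBB; options L={ -1; -15/16; -29/32; -57/64 } R={ -7/8; -3/4; -1/2; 0 } so -113/128
step 9: add RED to get RBRRRBBBR; options L={ -1; -15/16; -29/32; -57/64 } R={ -113/128; -7/8; -3/4; -1/2; 0 } so -227/256
step 10: add BLUE to get RBRRRBBBRB; options L={ -1; -15/16; -29/32; -57/64; -227/256 } R={ -113/128; -7/8; -3/4; -1/2; 0 } so -453/512
step 11: add RED to get RBRRRBBBRBR; options L={ -1; -15/16; -29/32; -57/64; -227/256 } R={ -453/512; -113/128; -7/8; -3/4; -1/2; 0 } so -907/1024
step 12: add BLUE to get RBRRRBBBRBRB; options L={ -1; -15/16; -29/32; -57/64; -227/256; -907/1024 } R={ -453/512; -113/128; -7/8; -3/4; -1/2; 0 } so -1813/2048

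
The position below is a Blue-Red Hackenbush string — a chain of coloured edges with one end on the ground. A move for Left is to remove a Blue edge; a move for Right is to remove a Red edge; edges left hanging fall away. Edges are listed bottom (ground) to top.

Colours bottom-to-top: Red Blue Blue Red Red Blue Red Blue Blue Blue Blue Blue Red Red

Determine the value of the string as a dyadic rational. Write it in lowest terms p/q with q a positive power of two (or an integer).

Build g(s[:k]) for k = 1..14, string s = Red Blue Blue Red Red Blue Red Blue Blue Blue Blue Blue Red Red.
R: Left { · }, Right { 0 } => simplest -1
RB: Left { -1 }, Right { 0 } => simplest -1/2
RBB: Left { -1; -1/2 }, Right { 0 } => simplest -1/4
RBBR: Left { -1; -1/2 }, Right { -1/4; 0 } => simplest -3/8
RBBRR: Left { -1; -1/2 }, Right { -3/8; -1/4; 0 } => simplest -7/16
RBBRRB: Left { -1; -1/2; -7/16 }, Right { -3/8; -1/4; 0 } => simplest -13/32
RBBRRBR: Left { -1; -1/2; -7/16 }, Right { -13/32; -3/8; -1/4; 0 } => simplest -27/64
RBBRRBRB: Left { -1; -1/2; -7/16; -27/64 }, Right { -13/32; -3/8; -1/4; 0 } => simplest -53/128
RBBRRBRBB: Left { -1; -1/2; -7/16; -27/64; -53/128 }, Right { -13/32; -3/8; -1/4; 0 } => simplest -105/256
RBBRRBRBBB: Left { -1; -1/2; -7/16; -27/64; -53/128; -105/256 }, Right { -13/32; -3/8; -1/4; 0 } => simplest -209/512
RBBRRBRBBBB: Left { -1; -1/2; -7/16; -27/64; -53/128; -105/256; -209/512 }, Right { -13/32; -3/8; -1/4; 0 } => simplest -417/1024
RBBRRBRBBBBB: Left { -1; -1/2; -7/16; -27/64; -53/128; -105/256; -209/512; -417/1024 }, Right { -13/32; -3/8; -1/4; 0 } => simplest -833/2048
RBBRRBRBBBBBR: Left { -1; -1/2; -7/16; -27/64; -53/128; -105/256; -209/512; -417/1024 }, Right { -833/2048; -13/32; -3/8; -1/4; 0 } => simplest -1667/4096
RBBRRBRBBBBBRR: Left { -1; -1/2; -7/16; -27/64; -53/128; -105/256; -209/512; -417/1024 }, Right { -1667/4096; -833/2048; -13/32; -3/8; -1/4; 0 } => simplest -3335/8192

-3335/8192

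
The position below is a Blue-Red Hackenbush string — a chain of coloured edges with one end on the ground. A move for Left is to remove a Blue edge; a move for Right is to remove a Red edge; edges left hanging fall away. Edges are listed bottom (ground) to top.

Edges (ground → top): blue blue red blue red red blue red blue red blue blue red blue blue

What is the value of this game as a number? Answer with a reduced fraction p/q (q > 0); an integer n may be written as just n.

12983/8192

Recurse on prefixes of the 15-edge string blue blue red blue red red blue red blue red blue blue red blue blue:
val_1 [b]  L=[0]  R=[]  — 1
val_2 [bb]  L=[0 1]  R=[]  — 2
val_3 [bbr]  L=[0 1]  R=[2]  — 3/2
val_4 [bbrb]  L=[0 1 3/2]  R=[2]  — 7/4
val_5 [bbrbr]  L=[0 1 3/2]  R=[7/4 2]  — 13/8
val_6 [bbrbrr]  L=[0 1 3/2]  R=[13/8 7/4 2]  — 25/16
val_7 [bbrbrrb]  L=[0 1 3/2 25/16]  R=[13/8 7/4 2]  — 51/32
val_8 [bbrbrrbr]  L=[0 1 3/2 25/16]  R=[51/32 13/8 7/4 2]  — 101/64
val_9 [bbrbrrbrb]  L=[0 1 3/2 25/16 101/64]  R=[51/32 13/8 7/4 2]  — 203/128
val_10 [bbrbrrbrbr]  L=[0 1 3/2 25/16 101/64]  R=[203/128 51/32 13/8 7/4 2]  — 405/256
val_11 [bbrbrrbrbrb]  L=[0 1 3/2 25/16 101/64 405/256]  R=[203/128 51/32 13/8 7/4 2]  — 811/512
val_12 [bbrbrrbrbrbb]  L=[0 1 3/2 25/16 101/64 405/256 811/512]  R=[203/128 51/32 13/8 7/4 2]  — 1623/1024
val_13 [bbrbrrbrbrbbr]  L=[0 1 3/2 25/16 101/64 405/256 811/512]  R=[1623/1024 203/128 51/32 13/8 7/4 2]  — 3245/2048
val_14 [bbrbrrbrbrbbrb]  L=[0 1 3/2 25/16 101/64 405/256 811/512 3245/2048]  R=[1623/1024 203/128 51/32 13/8 7/4 2]  — 6491/4096
val_15 [bbrbrrbrbrbbrbb]  L=[0 1 3/2 25/16 101/64 405/256 811/512 3245/2048 6491/4096]  R=[1623/1024 203/128 51/32 13/8 7/4 2]  — 12983/8192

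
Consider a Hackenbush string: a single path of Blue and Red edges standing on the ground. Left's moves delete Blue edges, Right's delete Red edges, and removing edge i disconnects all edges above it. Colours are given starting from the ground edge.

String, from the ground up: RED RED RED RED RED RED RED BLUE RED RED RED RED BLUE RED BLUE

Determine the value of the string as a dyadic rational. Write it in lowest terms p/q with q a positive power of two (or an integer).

Recurse on prefixes of the 15-edge string RED RED RED RED RED RED RED BLUE RED RED RED RED BLUE RED BLUE:
1 of 15 · R · max L −∞ · min R 0 => -1
2 of 15 · RR · max L −∞ · min R -1 => -2
3 of 15 · RRR · max L −∞ · min R -2 => -3
4 of 15 · RRRR · max L −∞ · min R -3 => -4
5 of 15 · RRRRR · max L −∞ · min R -4 => -5
6 of 15 · RRRRRR · max L −∞ · min R -5 => -6
7 of 15 · RRRRRRR · max L −∞ · min R -6 => -7
8 of 15 · RRRRRRRB · max L -7 · min R -6 => -13/2
9 of 15 · RRRRRRRBR · max L -7 · min R -13/2 => -27/4
10 of 15 · RRRRRRRBRR · max L -7 · min R -27/4 => -55/8
11 of 15 · RRRRRRRBRRR · max L -7 · min R -55/8 => -111/16
12 of 15 · RRRRRRRBRRRR · max L -7 · min R -111/16 => -223/32
13 of 15 · RRRRRRRBRRRRB · max L -223/32 · min R -111/16 => -445/64
14 of 15 · RRRRRRRBRRRRBR · max L -223/32 · min R -445/64 => -891/128
15 of 15 · RRRRRRRBRRRRBRB · max L -891/128 · min R -445/64 => -1781/256

-1781/256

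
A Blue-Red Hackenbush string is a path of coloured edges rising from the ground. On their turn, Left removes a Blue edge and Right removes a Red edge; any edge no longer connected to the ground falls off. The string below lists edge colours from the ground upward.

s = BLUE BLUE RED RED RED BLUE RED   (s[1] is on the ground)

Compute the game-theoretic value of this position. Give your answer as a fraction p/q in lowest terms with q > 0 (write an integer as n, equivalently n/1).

37/32

Recurse on prefixes of the 7-edge string BLUE BLUE RED RED RED BLUE RED:
1 of 7 · B · max L 0 · min R +∞ ⇒ 1
2 of 7 · BB · max L 1 · min R +∞ ⇒ 2
3 of 7 · BBR · max L 1 · min R 2 ⇒ 3/2
4 of 7 · BBRR · max L 1 · min R 3/2 ⇒ 5/4
5 of 7 · BBRRR · max L 1 · min R 5/4 ⇒ 9/8
6 of 7 · BBRRRB · max L 9/8 · min R 5/4 ⇒ 19/16
7 of 7 · BBRRRBR · max L 9/8 · min R 19/16 ⇒ 37/32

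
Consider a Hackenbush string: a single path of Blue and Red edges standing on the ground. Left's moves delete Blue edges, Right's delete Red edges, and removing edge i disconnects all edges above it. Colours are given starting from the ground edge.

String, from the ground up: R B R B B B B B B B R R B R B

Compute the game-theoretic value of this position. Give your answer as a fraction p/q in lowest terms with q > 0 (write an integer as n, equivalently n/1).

step 1: add R to get R; options L={ (no moves) } R={ 0 } — -1
step 2: add B to get RB; options L={ -1 } R={ 0 } — -1/2
step 3: add R to get RBR; options L={ -1 } R={ -1/2 0 } — -3/4
step 4: add B to get RBRB; options L={ -1 -3/4 } R={ -1/2 0 } — -5/8
step 5: add B to get RBRBB; options L={ -1 -3/4 -5/8 } R={ -1/2 0 } — -9/16
step 6: add B to get RBRBBB; options L={ -1 -3/4 -5/8 -9/16 } R={ -1/2 0 } — -17/32
step 7: add B to get RBRBBBB; options L={ -1 -3/4 -5/8 -9/16 -17/32 } R={ -1/2 0 } — -33/64
step 8: add B to get RBRBBBBB; options L={ -1 -3/4 -5/8 -9/16 -17/32 -33/64 } R={ -1/2 0 } — -65/128
step 9: add B to get RBRBBBBBB; options L={ -1 -3/4 -5/8 -9/16 -17/32 -33/64 -65/128 } R={ -1/2 0 } — -129/256
step 10: add B to get RBRBBBBBBB; options L={ -1 -3/4 -5/8 -9/16 -17/32 -33/64 -65/128 -129/256 } R={ -1/2 0 } — -257/512
step 11: add R to get RBRBBBBBBBR; options L={ -1 -3/4 -5/8 -9/16 -17/32 -33/64 -65/128 -129/256 } R={ -257/512 -1/2 0 } — -515/1024
step 12: add R to get RBRBBBBBBBRR; options L={ -1 -3/4 -5/8 -9/16 -17/32 -33/64 -65/128 -129/256 } R={ -515/1024 -257/512 -1/2 0 } — -1031/2048
step 13: add B to get RBRBBBBBBBRRB; options L={ -1 -3/4 -5/8 -9/16 -17/32 -33/64 -65/128 -129/256 -1031/2048 } R={ -515/1024 -257/512 -1/2 0 } — -2061/4096
step 14: add R to get RBRBBBBBBBRRBR; options L={ -1 -3/4 -5/8 -9/16 -17/32 -33/64 -65/128 -129/256 -1031/2048 } R={ -2061/4096 -515/1024 -257/512 -1/2 0 } — -4123/8192
step 15: add B to get RBRBBBBBBBRRBRB; options L={ -1 -3/4 -5/8 -9/16 -17/32 -33/64 -65/128 -129/256 -1031/2048 -4123/8192 } R={ -2061/4096 -515/1024 -257/512 -1/2 0 } — -8245/16384

-8245/16384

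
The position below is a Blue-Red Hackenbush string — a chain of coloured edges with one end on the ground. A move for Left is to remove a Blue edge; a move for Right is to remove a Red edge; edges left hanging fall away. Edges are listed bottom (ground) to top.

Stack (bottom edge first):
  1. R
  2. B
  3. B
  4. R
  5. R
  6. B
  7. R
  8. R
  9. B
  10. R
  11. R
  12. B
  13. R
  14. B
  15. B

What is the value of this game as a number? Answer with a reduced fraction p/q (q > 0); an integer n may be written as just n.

Recurse on prefixes of the 15-edge string R B B R R B R R B R R B R B B:
step 1: add R to get R; options L={ none } R={ 0 } gives -1
step 2: add B to get RB; options L={ -1 } R={ 0 } gives -1/2
step 3: add B to get RBB; options L={ -1; -1/2 } R={ 0 } gives -1/4
step 4: add R to get RBBR; options L={ -1; -1/2 } R={ -1/4; 0 } gives -3/8
step 5: add R to get RBBRR; options L={ -1; -1/2 } R={ -3/8; -1/4; 0 } gives -7/16
step 6: add B to get RBBRRB; options L={ -1; -1/2; -7/16 } R={ -3/8; -1/4; 0 } gives -13/32
step 7: add R to get RBBRRBR; options L={ -1; -1/2; -7/16 } R={ -13/32; -3/8; -1/4; 0 } gives -27/64
step 8: add R to get RBBRRBRR; options L={ -1; -1/2; -7/16 } R={ -27/64; -13/32; -3/8; -1/4; 0 } gives -55/128
step 9: add B to get RBBRRBRRB; options L={ -1; -1/2; -7/16; -55/128 } R={ -27/64; -13/32; -3/8; -1/4; 0 } gives -109/256
step 10: add R to get RBBRRBRRBR; options L={ -1; -1/2; -7/16; -55/128 } R={ -109/256; -27/64; -13/32; -3/8; -1/4; 0 } gives -219/512
step 11: add R to get RBBRRBRRBRR; options L={ -1; -1/2; -7/16; -55/128 } R={ -219/512; -109/256; -27/64; -13/32; -3/8; -1/4; 0 } gives -439/1024
step 12: add B to get RBBRRBRRBRRB; options L={ -1; -1/2; -7/16; -55/128; -439/1024 } R={ -219/512; -109/256; -27/64; -13/32; -3/8; -1/4; 0 } gives -877/2048
step 13: add R to get RBBRRBRRBRRBR; options L={ -1; -1/2; -7/16; -55/128; -439/1024 } R={ -877/2048; -219/512; -109/256; -27/64; -13/32; -3/8; -1/4; 0 } gives -1755/4096
step 14: add B to get RBBRRBRRBRRBRB; options L={ -1; -1/2; -7/16; -55/128; -439/1024; -1755/4096 } R={ -877/2048; -219/512; -109/256; -27/64; -13/32; -3/8; -1/4; 0 } gives -3509/8192
step 15: add B to get RBBRRBRRBRRBRBB; options L={ -1; -1/2; -7/16; -55/128; -439/1024; -1755/4096; -3509/8192 } R={ -877/2048; -219/512; -109/256; -27/64; -13/32; -3/8; -1/4; 0 } gives -7017/16384

-7017/16384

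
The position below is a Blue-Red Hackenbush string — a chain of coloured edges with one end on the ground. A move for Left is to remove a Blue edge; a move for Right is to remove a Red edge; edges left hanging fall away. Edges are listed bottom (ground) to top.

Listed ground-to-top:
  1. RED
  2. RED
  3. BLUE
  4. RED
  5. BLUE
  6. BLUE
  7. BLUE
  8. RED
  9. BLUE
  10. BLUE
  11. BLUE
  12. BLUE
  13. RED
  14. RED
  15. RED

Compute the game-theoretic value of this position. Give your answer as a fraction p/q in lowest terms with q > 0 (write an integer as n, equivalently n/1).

-12559/8192

Recurse on prefixes of the 15-edge string RED RED BLUE RED BLUE BLUE BLUE RED BLUE BLUE BLUE BLUE RED RED RED:
R: Left {  }, Right { 0 } → simplest -1
RR: Left {  }, Right { -1,0 } → simplest -2
RRB: Left { -2 }, Right { -1,0 } → simplest -3/2
RRBR: Left { -2 }, Right { -3/2,-1,0 } → simplest -7/4
RRBRB: Left { -2,-7/4 }, Right { -3/2,-1,0 } → simplest -13/8
RRBRBB: Left { -2,-7/4,-13/8 }, Right { -3/2,-1,0 } → simplest -25/16
RRBRBBB: Left { -2,-7/4,-13/8,-25/16 }, Right { -3/2,-1,0 } → simplest -49/32
RRBRBBBR: Left { -2,-7/4,-13/8,-25/16 }, Right { -49/32,-3/2,-1,0 } → simplest -99/64
RRBRBBBRB: Left { -2,-7/4,-13/8,-25/16,-99/64 }, Right { -49/32,-3/2,-1,0 } → simplest -197/128
RRBRBBBRBB: Left { -2,-7/4,-13/8,-25/16,-99/64,-197/128 }, Right { -49/32,-3/2,-1,0 } → simplest -393/256
RRBRBBBRBBB: Left { -2,-7/4,-13/8,-25/16,-99/64,-197/128,-393/256 }, Right { -49/32,-3/2,-1,0 } → simplest -785/512
RRBRBBBRBBBB: Left { -2,-7/4,-13/8,-25/16,-99/64,-197/128,-393/256,-785/512 }, Right { -49/32,-3/2,-1,0 } → simplest -1569/1024
RRBRBBBRBBBBR: Left { -2,-7/4,-13/8,-25/16,-99/64,-197/128,-393/256,-785/512 }, Right { -1569/1024,-49/32,-3/2,-1,0 } → simplest -3139/2048
RRBRBBBRBBBBRR: Left { -2,-7/4,-13/8,-25/16,-99/64,-197/128,-393/256,-785/512 }, Right { -3139/2048,-1569/1024,-49/32,-3/2,-1,0 } → simplest -6279/4096
RRBRBBBRBBBBRRR: Left { -2,-7/4,-13/8,-25/16,-99/64,-197/128,-393/256,-785/512 }, Right { -6279/4096,-3139/2048,-1569/1024,-49/32,-3/2,-1,0 } → simplest -12559/8192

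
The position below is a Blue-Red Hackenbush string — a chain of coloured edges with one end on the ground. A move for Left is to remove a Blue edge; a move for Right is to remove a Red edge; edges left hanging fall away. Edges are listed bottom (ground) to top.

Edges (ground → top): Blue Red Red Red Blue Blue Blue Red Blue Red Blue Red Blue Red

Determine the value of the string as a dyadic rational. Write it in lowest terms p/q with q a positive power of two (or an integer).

Build G(s[:k]) for k = 1..14, string s = Blue Red Red Red Blue Blue Blue Red Blue Red Blue Red Blue Red.
G(B) = { 0 | · } so 1
G(BR) = { 0 | 1 } so 1/2
G(BRR) = { 0 | 1/2,1 } so 1/4
G(BRRR) = { 0 | 1/4,1/2,1 } so 1/8
G(BRRRB) = { 0,1/8 | 1/4,1/2,1 } so 3/16
G(BRRRBB) = { 0,1/8,3/16 | 1/4,1/2,1 } so 7/32
G(BRRRBBB) = { 0,1/8,3/16,7/32 | 1/4,1/2,1 } so 15/64
G(BRRRBBBR) = { 0,1/8,3/16,7/32 | 15/64,1/4,1/2,1 } so 29/128
G(BRRRBBBRB) = { 0,1/8,3/16,7/32,29/128 | 15/64,1/4,1/2,1 } so 59/256
G(BRRRBBBRBR) = { 0,1/8,3/16,7/32,29/128 | 59/256,15/64,1/4,1/2,1 } so 117/512
G(BRRRBBBRBRB) = { 0,1/8,3/16,7/32,29/128,117/512 | 59/256,15/64,1/4,1/2,1 } so 235/1024
G(BRRRBBBRBRBR) = { 0,1/8,3/16,7/32,29/128,117/512 | 235/1024,59/256,15/64,1/4,1/2,1 } so 469/2048
G(BRRRBBBRBRBRB) = { 0,1/8,3/16,7/32,29/128,117/512,469/2048 | 235/1024,59/256,15/64,1/4,1/2,1 } so 939/4096
G(BRRRBBBRBRBRBR) = { 0,1/8,3/16,7/32,29/128,117/512,469/2048 | 939/4096,235/1024,59/256,15/64,1/4,1/2,1 } so 1877/8192

1877/8192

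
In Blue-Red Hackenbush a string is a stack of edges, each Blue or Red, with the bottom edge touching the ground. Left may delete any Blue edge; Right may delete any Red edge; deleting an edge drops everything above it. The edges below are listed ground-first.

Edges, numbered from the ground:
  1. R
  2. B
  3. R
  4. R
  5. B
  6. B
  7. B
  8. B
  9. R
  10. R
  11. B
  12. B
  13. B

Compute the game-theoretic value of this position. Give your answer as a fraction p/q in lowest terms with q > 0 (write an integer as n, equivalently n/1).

Build val(s[:k]) for k = 1..13, string s = R B R R B B B B R R B B B.
edge 1 of 13 (R): { (no moves) | 0 } so -1
edge 2 of 13 (B): { -1 | 0 } so -1/2
edge 3 of 13 (R): { -1 | -1/2,0 } so -3/4
edge 4 of 13 (R): { -1 | -3/4,-1/2,0 } so -7/8
edge 5 of 13 (B): { -1,-7/8 | -3/4,-1/2,0 } so -13/16
edge 6 of 13 (B): { -1,-7/8,-13/16 | -3/4,-1/2,0 } so -25/32
edge 7 of 13 (B): { -1,-7/8,-13/16,-25/32 | -3/4,-1/2,0 } so -49/64
edge 8 of 13 (B): { -1,-7/8,-13/16,-25/32,-49/64 | -3/4,-1/2,0 } so -97/128
edge 9 of 13 (R): { -1,-7/8,-13/16,-25/32,-49/64 | -97/128,-3/4,-1/2,0 } so -195/256
edge 10 of 13 (R): { -1,-7/8,-13/16,-25/32,-49/64 | -195/256,-97/128,-3/4,-1/2,0 } so -391/512
edge 11 of 13 (B): { -1,-7/8,-13/16,-25/32,-49/64,-391/512 | -195/256,-97/128,-3/4,-1/2,0 } so -781/1024
edge 12 of 13 (B): { -1,-7/8,-13/16,-25/32,-49/64,-391/512,-781/1024 | -195/256,-97/128,-3/4,-1/2,0 } so -1561/2048
edge 13 of 13 (B): { -1,-7/8,-13/16,-25/32,-49/64,-391/512,-781/1024,-1561/2048 | -195/256,-97/128,-3/4,-1/2,0 } so -3121/4096

-3121/4096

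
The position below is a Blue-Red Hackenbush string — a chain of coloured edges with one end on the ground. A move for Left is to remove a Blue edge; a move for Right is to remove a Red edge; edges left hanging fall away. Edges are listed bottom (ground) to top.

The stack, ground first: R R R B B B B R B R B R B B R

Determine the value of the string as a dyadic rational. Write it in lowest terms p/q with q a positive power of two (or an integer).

-8531/4096

Build v(s[:k]) for k = 1..15, string s = R R R B B B B R B R B R B B R.
step 1: add R to get R; options L={ — } R={ 0 } = -1
step 2: add R to get RR; options L={ — } R={ -1 0 } = -2
step 3: add R to get RRR; options L={ — } R={ -2 -1 0 } = -3
step 4: add B to get RRRB; options L={ -3 } R={ -2 -1 0 } = -5/2
step 5: add B to get RRRBB; options L={ -3 -5/2 } R={ -2 -1 0 } = -9/4
step 6: add B to get RRRBBB; options L={ -3 -5/2 -9/4 } R={ -2 -1 0 } = -17/8
step 7: add B to get RRRBBBB; options L={ -3 -5/2 -9/4 -17/8 } R={ -2 -1 0 } = -33/16
step 8: add R to get RRRBBBBR; options L={ -3 -5/2 -9/4 -17/8 } R={ -33/16 -2 -1 0 } = -67/32
step 9: add B to get RRRBBBBRB; options L={ -3 -5/2 -9/4 -17/8 -67/32 } R={ -33/16 -2 -1 0 } = -133/64
step 10: add R to get RRRBBBBRBR; options L={ -3 -5/2 -9/4 -17/8 -67/32 } R={ -133/64 -33/16 -2 -1 0 } = -267/128
step 11: add B to get RRRBBBBRBRB; options L={ -3 -5/2 -9/4 -17/8 -67/32 -267/128 } R={ -133/64 -33/16 -2 -1 0 } = -533/256
step 12: add R to get RRRBBBBRBRBR; options L={ -3 -5/2 -9/4 -17/8 -67/32 -267/128 } R={ -533/256 -133/64 -33/16 -2 -1 0 } = -1067/512
step 13: add B to get RRRBBBBRBRBRB; options L={ -3 -5/2 -9/4 -17/8 -67/32 -267/128 -1067/512 } R={ -533/256 -133/64 -33/16 -2 -1 0 } = -2133/1024
step 14: add B to get RRRBBBBRBRBRBB; options L={ -3 -5/2 -9/4 -17/8 -67/32 -267/128 -1067/512 -2133/1024 } R={ -533/256 -133/64 -33/16 -2 -1 0 } = -4265/2048
step 15: add R to get RRRBBBBRBRBRBBR; options L={ -3 -5/2 -9/4 -17/8 -67/32 -267/128 -1067/512 -2133/1024 } R={ -4265/2048 -533/256 -133/64 -33/16 -2 -1 0 } = -8531/4096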